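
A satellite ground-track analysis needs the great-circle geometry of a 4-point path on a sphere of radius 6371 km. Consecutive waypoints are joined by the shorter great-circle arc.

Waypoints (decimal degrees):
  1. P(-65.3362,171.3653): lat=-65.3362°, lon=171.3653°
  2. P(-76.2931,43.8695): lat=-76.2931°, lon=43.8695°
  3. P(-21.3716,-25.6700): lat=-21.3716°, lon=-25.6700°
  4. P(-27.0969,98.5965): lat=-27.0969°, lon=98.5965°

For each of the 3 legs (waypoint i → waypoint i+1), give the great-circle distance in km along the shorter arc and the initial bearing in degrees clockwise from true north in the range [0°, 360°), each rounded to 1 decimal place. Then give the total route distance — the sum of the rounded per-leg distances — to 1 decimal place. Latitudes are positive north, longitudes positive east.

Leg 1: dist=3852.2 km, bearing=199.3°
Leg 2: dist=7167.4 km, bearing=284.8°
Leg 3: dist=11954.0 km, bearing=129.5°
Total: 22973.6 km

Leg 1: φ1=-1.1403318, φ2=-1.3315658, Δφ=-0.1912340, Δλ=-2.2252215 rad; a=sin²(Δφ/2)+cosφ1·cosφ2·sin²(Δλ/2)=0.0886488453; c=2·atan2(√a, √(1-a))=0.604647897; dist=6371·c=3852.212 ≈ 3852.2 km; running total=3852.2 km
Leg 1 bearing: y=sinΔλ·cosφ2=-0.18799973, x=cosφ1·sinφ2-sinφ1·cosφ2·cosΔλ=-0.53648580; θ=atan2(y, x)=-160.6881° <0 so +360° → 199.3119° ≈ 199.3°
Leg 2: φ1=-1.3315658, φ2=-0.3730048, Δφ=0.9585610, Δλ=-1.2136932 rad; a=sin²(Δφ/2)+cosφ1·cosφ2·sin²(Δλ/2)=0.2844141931; c=2·atan2(√a, √(1-a))=1.125005434; dist=6371·c=7167.410 ≈ 7167.4 km; running total=11019.6 km
Leg 2 bearing: y=sinΔλ·cosφ2=-0.87248801, x=cosφ1·sinφ2-sinφ1·cosφ2·cosΔλ=0.22990369; θ=atan2(y, x)=-75.2379° <0 so +360° → 284.7621° ≈ 284.8°
Leg 3: φ1=-0.3730048, φ2=-0.4729301, Δφ=-0.0999253, Δλ=2.1688596 rad; a=sin²(Δφ/2)+cosφ1·cosφ2·sin²(Δλ/2)=0.6503924220; c=2·atan2(√a, √(1-a))=1.876311827; dist=6371·c=11953.983 ≈ 11954.0 km; running total=22973.6 km
Leg 3 bearing: y=sinΔλ·cosφ2=0.73571683, x=cosφ1·sinφ2-sinφ1·cosφ2·cosΔλ=-0.60683541; θ=atan2(y, x)=129.5166° ≈ 129.5°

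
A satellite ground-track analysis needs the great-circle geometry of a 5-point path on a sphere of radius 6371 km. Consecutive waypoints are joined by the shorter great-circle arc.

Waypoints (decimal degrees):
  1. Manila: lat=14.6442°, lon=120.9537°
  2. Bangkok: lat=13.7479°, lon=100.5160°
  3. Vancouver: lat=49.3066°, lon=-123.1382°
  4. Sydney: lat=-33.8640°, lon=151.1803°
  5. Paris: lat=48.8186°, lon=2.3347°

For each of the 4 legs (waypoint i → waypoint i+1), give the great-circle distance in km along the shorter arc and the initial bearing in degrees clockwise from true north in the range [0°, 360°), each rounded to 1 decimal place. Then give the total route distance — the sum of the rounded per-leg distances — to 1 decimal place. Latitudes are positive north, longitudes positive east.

Leg 1: dist=2204.7 km, bearing=270.0°
Leg 2: dist=11802.6 km, bearing=27.9°
Leg 3: dist=12502.8 km, bearing=243.6°
Leg 4: dist=16960.9 km, bearing=312.4°
Total: 43471.0 km

Leg 1: φ1=0.2555895, φ2=0.2399461, Δφ=-0.0156434, Δλ=-0.3567052 rad; a=sin²(Δφ/2)+cosφ1·cosφ2·sin²(Δλ/2)=0.0296401116; c=2·atan2(√a, √(1-a))=0.346050149; dist=6371·c=2204.685 ≈ 2204.7 km; running total=2204.7 km
Leg 1 bearing: y=sinΔλ·cosφ2=-0.33918471, x=cosφ1·sinφ2-sinφ1·cosφ2·cosΔλ=-0.00018453; θ=atan2(y, x)=-90.0312° <0 so +360° → 269.9688° ≈ 270.0°
Leg 2: φ1=0.2399461, φ2=0.8605625, Δφ=0.6206164, Δλ=-3.9035022 rad; a=sin²(Δφ/2)+cosφ1·cosφ2·sin²(Δλ/2)=0.6390193815; c=2·atan2(√a, √(1-a))=1.852548088; dist=6371·c=11802.584 ≈ 11802.6 km; running total=14007.3 km
Leg 2 bearing: y=sinΔλ·cosφ2=0.45008603, x=cosφ1·sinφ2-sinφ1·cosφ2·cosΔλ=0.84859708; θ=atan2(y, x)=27.9410° ≈ 27.9°
Leg 3: φ1=0.8605625, φ2=-0.5910383, Δφ=-1.4516008, Δλ=4.7877610 rad; a=sin²(Δφ/2)+cosφ1·cosφ2·sin²(Δλ/2)=0.6908619464; c=2·atan2(√a, √(1-a))=1.962457033; dist=6371·c=12502.814 ≈ 12502.8 km; running total=26510.1 km
Leg 3 bearing: y=sinΔλ·cosφ2=-0.82800506, x=cosφ1·sinφ2-sinφ1·cosφ2·cosΔλ=-0.41072435; θ=atan2(y, x)=-116.3833° <0 so +360° → 243.6167° ≈ 243.6°
Leg 4: φ1=-0.5910383, φ2=0.8520453, Δφ=1.4430836, Δλ=-2.5978458 rad; a=sin²(Δφ/2)+cosφ1·cosφ2·sin²(Δλ/2)=0.9436382697; c=2·atan2(√a, √(1-a))=2.662202863; dist=6371·c=16960.894 ≈ 16960.9 km; running total=43471.0 km
Leg 4 bearing: y=sinΔλ·cosφ2=-0.34064403, x=cosφ1·sinφ2-sinφ1·cosφ2·cosΔλ=0.31096943; θ=atan2(y, x)=-47.6075° <0 so +360° → 312.3925° ≈ 312.4°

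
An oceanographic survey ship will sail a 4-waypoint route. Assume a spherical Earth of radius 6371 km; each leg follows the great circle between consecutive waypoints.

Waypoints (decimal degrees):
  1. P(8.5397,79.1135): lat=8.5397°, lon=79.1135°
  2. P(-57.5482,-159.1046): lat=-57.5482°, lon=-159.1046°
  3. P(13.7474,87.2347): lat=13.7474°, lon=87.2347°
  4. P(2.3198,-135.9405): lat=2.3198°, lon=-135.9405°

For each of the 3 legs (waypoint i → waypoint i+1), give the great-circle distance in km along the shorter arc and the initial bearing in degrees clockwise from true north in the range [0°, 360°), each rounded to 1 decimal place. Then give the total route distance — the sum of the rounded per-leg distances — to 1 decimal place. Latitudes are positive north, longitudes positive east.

Leg 1: φ1=0.1490459, φ2=-1.0044056, Δφ=-1.1534515, Δλ=-4.1576902 rad; a=sin²(Δφ/2)+cosφ1·cosφ2·sin²(Δλ/2)=0.7023939968; c=2·atan2(√a, √(1-a))=1.987543295; dist=6371·c=12662.638 ≈ 12662.6 km; running total=12662.6 km
Leg 1 bearing: y=sinΔλ·cosφ2=0.45613315, x=cosφ1·sinφ2-sinφ1·cosφ2·cosΔλ=-0.79252081; θ=atan2(y, x)=150.0775° ≈ 150.1°
Leg 2: φ1=-1.0044056, φ2=0.2399374, Δφ=1.2443430, Δλ=4.2994319 rad; a=sin²(Δφ/2)+cosφ1·cosφ2·sin²(Δλ/2)=0.7048537417; c=2·atan2(√a, √(1-a))=1.992929700; dist=6371·c=12696.955 ≈ 12697.0 km; running total=25359.6 km
Leg 2 bearing: y=sinΔλ·cosφ2=-0.88969907, x=cosφ1·sinφ2-sinφ1·cosφ2·cosΔλ=-0.20143323; θ=atan2(y, x)=-102.7570° <0 so +360° → 257.2430° ≈ 257.2°
Leg 3: φ1=0.2399374, φ2=0.0404881, Δφ=-0.1994492, Δλ=-3.8951420 rad; a=sin²(Δφ/2)+cosφ1·cosφ2·sin²(Δλ/2)=0.8490869597; c=2·atan2(√a, √(1-a))=2.343639993; dist=6371·c=14931.330 ≈ 14931.3 km; running total=40290.9 km
Leg 3 bearing: y=sinΔλ·cosφ2=0.68367076, x=cosφ1·sinφ2-sinφ1·cosφ2·cosΔλ=0.21247933; θ=atan2(y, x)=72.7352° ≈ 72.7°

Leg 1: dist=12662.6 km, bearing=150.1°
Leg 2: dist=12697.0 km, bearing=257.2°
Leg 3: dist=14931.3 km, bearing=72.7°
Total: 40290.9 km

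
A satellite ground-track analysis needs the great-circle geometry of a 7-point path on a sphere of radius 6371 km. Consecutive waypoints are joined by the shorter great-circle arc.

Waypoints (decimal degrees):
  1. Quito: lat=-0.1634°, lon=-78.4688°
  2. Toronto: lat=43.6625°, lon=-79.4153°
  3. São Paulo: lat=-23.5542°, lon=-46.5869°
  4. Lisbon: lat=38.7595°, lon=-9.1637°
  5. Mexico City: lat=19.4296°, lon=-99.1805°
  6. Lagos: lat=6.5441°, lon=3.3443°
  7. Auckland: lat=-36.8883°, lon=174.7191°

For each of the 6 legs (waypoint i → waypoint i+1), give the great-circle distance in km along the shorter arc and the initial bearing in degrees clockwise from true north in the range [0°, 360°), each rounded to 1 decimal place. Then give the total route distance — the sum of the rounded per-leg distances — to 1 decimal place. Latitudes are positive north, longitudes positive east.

Leg 1: dist=4874.1 km, bearing=359.0°
Leg 2: dist=8190.6 km, bearing=148.8°
Leg 3: dist=7949.1 km, bearing=30.0°
Leg 4: dist=8672.4 km, bearing=285.4°
Leg 5: dist=11065.3 km, bearing=79.5°
Leg 6: dist=16529.3 km, bearing=166.7°
Total: 57280.8 km

Leg 1: φ1=-0.0028519, φ2=0.7620544, Δφ=0.7649063, Δλ=-0.0165195 rad; a=sin²(Δφ/2)+cosφ1·cosφ2·sin²(Δλ/2)=0.1393257142; c=2·atan2(√a, √(1-a))=0.765048784; dist=6371·c=4874.126 ≈ 4874.1 km; running total=4874.1 km
Leg 1 bearing: y=sinΔλ·cosφ2=-0.01195001, x=cosφ1·sinφ2-sinφ1·cosφ2·cosΔλ=0.69246909; θ=atan2(y, x)=-0.9887° <0 so +360° → 359.0113° ≈ 359.0°
Leg 2: φ1=0.7620544, φ2=-0.4110983, Δφ=-1.1731527, Δλ=0.5729637 rad; a=sin²(Δφ/2)+cosφ1·cosφ2·sin²(Δλ/2)=0.3593294107; c=2·atan2(√a, √(1-a))=1.285604871; dist=6371·c=8190.589 ≈ 8190.6 km; running total=13064.7 km
Leg 2 bearing: y=sinΔλ·cosφ2=0.49695629, x=cosφ1·sinφ2-sinφ1·cosφ2·cosΔλ=-0.82090291; θ=atan2(y, x)=148.8102° ≈ 148.8°
Leg 3: φ1=-0.4110983, φ2=0.6764809, Δφ=1.0875792, Δλ=0.6531581 rad; a=sin²(Δφ/2)+cosφ1·cosφ2·sin²(Δλ/2)=0.3412501337; c=2·atan2(√a, √(1-a))=1.247704702; dist=6371·c=7949.127 ≈ 7949.1 km; running total=21013.8 km
Leg 3 bearing: y=sinΔλ·cosφ2=0.47387075, x=cosφ1·sinφ2-sinφ1·cosφ2·cosΔλ=0.82136498; θ=atan2(y, x)=29.9820° ≈ 30.0°
Leg 4: φ1=0.6764809, φ2=0.3391105, Δφ=-0.3373704, Δλ=-1.5710895 rad; a=sin²(Δφ/2)+cosφ1·cosφ2·sin²(Δλ/2)=0.3959800931; c=2·atan2(√a, √(1-a))=1.361225829; dist=6371·c=8672.370 ≈ 8672.4 km; running total=29686.2 km
Leg 4 bearing: y=sinΔλ·cosφ2=-0.94305089, x=cosφ1·sinφ2-sinφ1·cosφ2·cosΔλ=0.25956589; θ=atan2(y, x)=-74.6109° <0 so +360° → 285.3891° ≈ 285.4°
Leg 5: φ1=0.3391105, φ2=0.1142161, Δφ=-0.2248944, Δλ=1.7893953 rad; a=sin²(Δφ/2)+cosφ1·cosφ2·sin²(Δλ/2)=0.5826341598; c=2·atan2(√a, √(1-a))=1.736826393; dist=6371·c=11065.321 ≈ 11065.3 km; running total=40751.5 km
Leg 5 bearing: y=sinΔλ·cosφ2=0.96984172, x=cosφ1·sinφ2-sinφ1·cosφ2·cosΔλ=0.17914638; θ=atan2(y, x)=79.5345° ≈ 79.5°
Leg 6: φ1=0.1142161, φ2=-0.6438223, Δφ=-0.7580384, Δλ=2.9910545 rad; a=sin²(Δφ/2)+cosφ1·cosφ2·sin²(Δλ/2)=0.9270098061; c=2·atan2(√a, √(1-a))=2.594459753; dist=6371·c=16529.303 ≈ 16529.3 km; running total=57280.8 km
Leg 6 bearing: y=sinΔλ·cosφ2=0.11994726, x=cosφ1·sinφ2-sinφ1·cosφ2·cosΔλ=-0.50622441; θ=atan2(y, x)=166.6699° ≈ 166.7°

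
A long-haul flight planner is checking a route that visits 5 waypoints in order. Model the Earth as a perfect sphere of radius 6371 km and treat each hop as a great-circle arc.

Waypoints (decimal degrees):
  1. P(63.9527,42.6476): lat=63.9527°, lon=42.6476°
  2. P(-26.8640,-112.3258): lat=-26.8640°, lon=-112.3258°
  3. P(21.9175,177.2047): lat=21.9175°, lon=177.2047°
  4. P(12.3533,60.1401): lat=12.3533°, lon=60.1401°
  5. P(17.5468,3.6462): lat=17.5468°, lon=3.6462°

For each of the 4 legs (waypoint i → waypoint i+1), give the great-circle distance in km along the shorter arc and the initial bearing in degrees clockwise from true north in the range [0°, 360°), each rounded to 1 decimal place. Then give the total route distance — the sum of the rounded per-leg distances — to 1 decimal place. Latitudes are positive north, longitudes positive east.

Leg 1: φ1=1.1161852, φ2=-0.4688653, Δφ=-1.5850504, Δλ=-2.7047961 rad; a=sin²(Δφ/2)+cosφ1·cosφ2·sin²(Δλ/2)=0.8804622179; c=2·atan2(√a, √(1-a))=2.435533005; dist=6371·c=15516.781 ≈ 15516.8 km; running total=15516.8 km
Leg 1 bearing: y=sinΔλ·cosφ2=-0.37738530, x=cosφ1·sinφ2-sinφ1·cosφ2·cosΔλ=0.52780142; θ=atan2(y, x)=-35.5653° <0 so +360° → 324.4347° ≈ 324.4°
Leg 2: φ1=-0.4688653, φ2=0.3825325, Δφ=0.8513978, Δλ=5.0532605 rad; a=sin²(Δφ/2)+cosφ1·cosφ2·sin²(Δλ/2)=0.4459982487; c=2·atan2(√a, √(1-a))=1.462581742; dist=6371·c=9318.108 ≈ 9318.1 km; running total=24834.9 km
Leg 2 bearing: y=sinΔλ·cosφ2=-0.87434455, x=cosφ1·sinφ2-sinφ1·cosφ2·cosΔλ=0.47313514; θ=atan2(y, x)=-61.5808° <0 so +360° → 298.4192° ≈ 298.4°
Leg 3: φ1=0.3825325, φ2=0.2156058, Δφ=-0.1669268, Δλ=-2.0431627 rad; a=sin²(Δφ/2)+cosφ1·cosφ2·sin²(Δλ/2)=0.6662391970; c=2·atan2(√a, √(1-a))=1.909726581; dist=6371·c=12166.868 ≈ 12166.9 km; running total=37001.8 km
Leg 3 bearing: y=sinΔλ·cosφ2=-0.86987646, x=cosφ1·sinφ2-sinφ1·cosφ2·cosΔλ=0.36438038; θ=atan2(y, x)=-67.2718° <0 so +360° → 292.7282° ≈ 292.7°
Leg 4: φ1=0.2156058, φ2=0.3062494, Δφ=0.0906437, Δλ=-0.9860046 rad; a=sin²(Δφ/2)+cosφ1·cosφ2·sin²(Δλ/2)=0.2106732076; c=2·atan2(√a, √(1-a))=0.953719487; dist=6371·c=6076.147 ≈ 6076.1 km; running total=43077.9 km
Leg 4 bearing: y=sinΔλ·cosφ2=-0.79502993, x=cosφ1·sinφ2-sinφ1·cosφ2·cosΔλ=0.18189955; θ=atan2(y, x)=-77.1128° <0 so +360° → 282.8872° ≈ 282.9°

Leg 1: dist=15516.8 km, bearing=324.4°
Leg 2: dist=9318.1 km, bearing=298.4°
Leg 3: dist=12166.9 km, bearing=292.7°
Leg 4: dist=6076.1 km, bearing=282.9°
Total: 43077.9 km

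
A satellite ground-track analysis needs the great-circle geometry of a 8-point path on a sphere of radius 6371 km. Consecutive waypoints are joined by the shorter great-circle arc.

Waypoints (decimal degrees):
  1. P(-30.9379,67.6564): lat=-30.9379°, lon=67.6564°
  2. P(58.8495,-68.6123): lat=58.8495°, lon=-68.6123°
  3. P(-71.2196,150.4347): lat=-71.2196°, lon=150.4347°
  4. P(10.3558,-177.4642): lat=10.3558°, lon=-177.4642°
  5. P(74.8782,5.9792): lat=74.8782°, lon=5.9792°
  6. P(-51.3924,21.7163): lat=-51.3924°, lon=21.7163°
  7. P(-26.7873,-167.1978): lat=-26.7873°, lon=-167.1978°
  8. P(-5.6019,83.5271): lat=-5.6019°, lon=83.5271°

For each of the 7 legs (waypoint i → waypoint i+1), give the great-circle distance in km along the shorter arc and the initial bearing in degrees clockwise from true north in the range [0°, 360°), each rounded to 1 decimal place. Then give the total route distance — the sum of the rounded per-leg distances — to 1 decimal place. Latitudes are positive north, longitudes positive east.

Leg 1: φ1=-0.5399682, φ2=1.0271175, Δφ=1.5670858, Δλ=-2.3783375 rad; a=sin²(Δφ/2)+cosφ1·cosφ2·sin²(Δλ/2)=0.8802932318; c=2·atan2(√a, √(1-a))=2.435012277; dist=6371·c=15513.463 ≈ 15513.5 km; running total=15513.5 km
Leg 1 bearing: y=sinΔλ·cosφ2=-0.35758931, x=cosφ1·sinφ2-sinφ1·cosφ2·cosΔλ=0.54188386; θ=atan2(y, x)=-33.4208° <0 so +360° → 326.5792° ≈ 326.6°
Leg 2: φ1=1.0271175, φ2=-1.2430165, Δφ=-2.2701341, Δλ=3.8230914 rad; a=sin²(Δφ/2)+cosφ1·cosφ2·sin²(Δλ/2)=0.9697924184; c=2·atan2(√a, √(1-a))=2.792211800; dist=6371·c=17789.181 ≈ 17789.2 km; running total=33302.7 km
Leg 2 bearing: y=sinΔλ·cosφ2=-0.20280973, x=cosφ1·sinφ2-sinφ1·cosφ2·cosΔλ=-0.27576901; θ=atan2(y, x)=-143.6680° <0 so +360° → 216.3320° ≈ 216.3°
Leg 3: φ1=-1.2430165, φ2=0.1807428, Δφ=1.4237593, Δλ=-5.7229154 rad; a=sin²(Δφ/2)+cosφ1·cosφ2·sin²(Δλ/2)=0.4509557919; c=2·atan2(√a, √(1-a))=1.472549935; dist=6371·c=9381.616 ≈ 9381.6 km; running total=42684.3 km
Leg 3 bearing: y=sinΔλ·cosφ2=0.52275833, x=cosφ1·sinφ2-sinφ1·cosφ2·cosΔλ=0.84681899; θ=atan2(y, x)=31.6879° ≈ 31.7°
Leg 4: φ1=0.1807428, φ2=1.3068711, Δφ=1.1261283, Δλ=3.2016913 rad; a=sin²(Δφ/2)+cosφ1·cosφ2·sin²(Δλ/2)=0.5413115983; c=2·atan2(√a, √(1-a))=1.653513819; dist=6371·c=10534.537 ≈ 10534.5 km; running total=53218.8 km
Leg 4 bearing: y=sinΔλ·cosφ2=-0.01566861, x=cosφ1·sinφ2-sinφ1·cosφ2·cosΔλ=0.99645768; θ=atan2(y, x)=-0.9009° <0 so +360° → 359.0991° ≈ 359.1°
Leg 5: φ1=1.3068711, φ2=-0.8969666, Δφ=-2.2038377, Δλ=0.2746642 rad; a=sin²(Δφ/2)+cosφ1·cosφ2·sin²(Δλ/2)=0.7988505685; c=2·atan2(√a, √(1-a))=2.211426943; dist=6371·c=14089.001 ≈ 14089.0 km; running total=67307.8 km
Leg 5 bearing: y=sinΔλ·cosφ2=0.16923908, x=cosφ1·sinφ2-sinφ1·cosφ2·cosΔλ=-0.78365266; θ=atan2(y, x)=167.8135° ≈ 167.8°
Leg 6: φ1=-0.8969666, φ2=-0.4675266, Δφ=0.4294400, Δλ=-3.2971730 rad; a=sin²(Δφ/2)+cosφ1·cosφ2·sin²(Δλ/2)=0.5990575112; c=2·atan2(√a, √(1-a))=1.770230777; dist=6371·c=11278.140 ≈ 11278.1 km; running total=78585.9 km
Leg 6 bearing: y=sinΔλ·cosφ2=0.13832479, x=cosφ1·sinφ2-sinφ1·cosφ2·cosΔλ=-0.97036936; θ=atan2(y, x)=171.8872° ≈ 171.9°
Leg 7: φ1=-0.4675266, φ2=-0.0977716, Δφ=0.3697550, Δλ=4.3759750 rad; a=sin²(Δφ/2)+cosφ1·cosφ2·sin²(Δλ/2)=0.6246392324; c=2·atan2(√a, √(1-a))=1.822731455; dist=6371·c=11612.622 ≈ 11612.6 km; running total=90198.5 km
Leg 7 bearing: y=sinΔλ·cosφ2=-0.93943638, x=cosφ1·sinφ2-sinφ1·cosφ2·cosΔλ=-0.23520107; θ=atan2(y, x)=-104.0559° <0 so +360° → 255.9441° ≈ 255.9°

Leg 1: dist=15513.5 km, bearing=326.6°
Leg 2: dist=17789.2 km, bearing=216.3°
Leg 3: dist=9381.6 km, bearing=31.7°
Leg 4: dist=10534.5 km, bearing=359.1°
Leg 5: dist=14089.0 km, bearing=167.8°
Leg 6: dist=11278.1 km, bearing=171.9°
Leg 7: dist=11612.6 km, bearing=255.9°
Total: 90198.5 km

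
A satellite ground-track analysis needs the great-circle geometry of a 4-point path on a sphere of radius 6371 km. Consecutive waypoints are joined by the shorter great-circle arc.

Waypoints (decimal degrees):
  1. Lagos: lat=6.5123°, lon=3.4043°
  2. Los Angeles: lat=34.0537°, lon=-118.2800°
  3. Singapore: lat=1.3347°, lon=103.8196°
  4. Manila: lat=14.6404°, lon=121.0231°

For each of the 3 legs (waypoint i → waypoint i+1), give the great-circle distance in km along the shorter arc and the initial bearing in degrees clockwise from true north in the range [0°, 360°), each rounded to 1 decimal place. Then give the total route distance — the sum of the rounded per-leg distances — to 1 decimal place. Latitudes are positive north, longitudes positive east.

Leg 1: φ1=0.1136611, φ2=0.5943492, Δφ=0.4806881, Δλ=-2.1237917 rad; a=sin²(Δφ/2)+cosφ1·cosφ2·sin²(Δλ/2)=0.6844246369; c=2·atan2(√a, √(1-a))=1.948567023; dist=6371·c=12414.321 ≈ 12414.3 km; running total=12414.3 km
Leg 1 bearing: y=sinΔλ·cosφ2=-0.70502743, x=cosφ1·sinφ2-sinφ1·cosφ2·cosΔλ=0.60571160; θ=atan2(y, x)=-49.3331° <0 so +360° → 310.6669° ≈ 310.7°
Leg 2: φ1=0.5943492, φ2=0.0232949, Δφ=-0.5710543, Δλ=3.8763693 rad; a=sin²(Δφ/2)+cosφ1·cosφ2·sin²(Δλ/2)=0.8007652691; c=2·atan2(√a, √(1-a))=2.216211984; dist=6371·c=14119.487 ≈ 14119.5 km; running total=26533.8 km
Leg 2 bearing: y=sinΔλ·cosφ2=-0.67023954, x=cosφ1·sinφ2-sinφ1·cosφ2·cosΔλ=0.43467225; θ=atan2(y, x)=-57.0353° <0 so +360° → 302.9647° ≈ 303.0°
Leg 3: φ1=0.0232949, φ2=0.2555232, Δφ=0.2322283, Δλ=0.3002577 rad; a=sin²(Δφ/2)+cosφ1·cosφ2·sin²(Δλ/2)=0.0350596662; c=2·atan2(√a, √(1-a))=0.376708011; dist=6371·c=2400.007 ≈ 2400.0 km; running total=28933.8 km
Leg 3 bearing: y=sinΔλ·cosφ2=0.28616322, x=cosφ1·sinφ2-sinφ1·cosφ2·cosΔλ=0.23115483; θ=atan2(y, x)=51.0697° ≈ 51.1°

Leg 1: dist=12414.3 km, bearing=310.7°
Leg 2: dist=14119.5 km, bearing=303.0°
Leg 3: dist=2400.0 km, bearing=51.1°
Total: 28933.8 km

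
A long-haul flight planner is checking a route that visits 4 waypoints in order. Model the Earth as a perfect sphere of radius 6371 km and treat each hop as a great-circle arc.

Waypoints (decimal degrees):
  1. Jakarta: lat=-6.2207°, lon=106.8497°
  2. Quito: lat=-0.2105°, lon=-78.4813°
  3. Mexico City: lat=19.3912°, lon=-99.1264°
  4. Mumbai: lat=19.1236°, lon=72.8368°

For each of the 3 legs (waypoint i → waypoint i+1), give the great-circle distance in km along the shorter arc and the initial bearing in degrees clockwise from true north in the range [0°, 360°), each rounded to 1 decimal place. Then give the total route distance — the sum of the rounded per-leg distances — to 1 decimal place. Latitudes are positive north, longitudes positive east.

Leg 1: dist=19086.9 km, bearing=140.2°
Leg 2: dist=3133.4 km, bearing=315.2°
Leg 3: dist=15643.7 km, bearing=12.0°
Total: 37864.0 km

Leg 1: φ1=-0.1085717, φ2=-0.0036739, Δφ=0.1048978, Δλ=-3.2346362 rad; a=sin²(Δφ/2)+cosφ1·cosφ2·sin²(Δλ/2)=0.9947035725; c=2·atan2(√a, √(1-a))=2.995910744; dist=6371·c=19086.947 ≈ 19086.9 km; running total=19086.9 km
Leg 1 bearing: y=sinΔλ·cosφ2=0.09290869, x=cosφ1·sinφ2-sinφ1·cosφ2·cosΔλ=-0.11154137; θ=atan2(y, x)=140.2073° ≈ 140.2°
Leg 2: φ1=-0.0036739, φ2=0.3384403, Δφ=0.3421142, Δλ=-0.3603250 rad; a=sin²(Δφ/2)+cosφ1·cosφ2·sin²(Δλ/2)=0.0592634804; c=2·atan2(√a, √(1-a))=0.491823853; dist=6371·c=3133.410 ≈ 3133.4 km; running total=22220.3 km
Leg 2 bearing: y=sinΔλ·cosφ2=-0.33257787, x=cosφ1·sinφ2-sinφ1·cosφ2·cosΔλ=0.33525697; θ=atan2(y, x)=-44.7702° <0 so +360° → 315.2298° ≈ 315.2°
Leg 3: φ1=0.3384403, φ2=0.3337698, Δφ=-0.0046705, Δλ=3.0013240 rad; a=sin²(Δφ/2)+cosφ1·cosφ2·sin²(Δλ/2)=0.8868471045; c=2·atan2(√a, √(1-a))=2.455447780; dist=6371·c=15643.658 ≈ 15643.7 km; running total=37864.0 km
Leg 3 bearing: y=sinΔλ·cosφ2=0.13209360, x=cosφ1·sinφ2-sinφ1·cosφ2·cosΔλ=0.61963582; θ=atan2(y, x)=12.0341° ≈ 12.0°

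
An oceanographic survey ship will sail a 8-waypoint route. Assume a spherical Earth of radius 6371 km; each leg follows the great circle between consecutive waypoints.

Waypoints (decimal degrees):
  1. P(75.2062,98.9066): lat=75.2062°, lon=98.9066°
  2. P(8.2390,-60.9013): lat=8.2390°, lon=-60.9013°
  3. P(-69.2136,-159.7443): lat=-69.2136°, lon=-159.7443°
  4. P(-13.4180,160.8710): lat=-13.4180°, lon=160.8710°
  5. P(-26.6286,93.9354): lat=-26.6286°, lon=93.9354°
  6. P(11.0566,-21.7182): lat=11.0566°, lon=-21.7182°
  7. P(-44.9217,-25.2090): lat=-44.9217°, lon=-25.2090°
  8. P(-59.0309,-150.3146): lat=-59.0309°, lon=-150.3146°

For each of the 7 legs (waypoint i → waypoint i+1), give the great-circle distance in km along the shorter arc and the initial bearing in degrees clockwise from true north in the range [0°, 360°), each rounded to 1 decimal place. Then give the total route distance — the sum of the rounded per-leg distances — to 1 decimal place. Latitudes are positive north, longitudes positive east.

Leg 1: φ1=1.3125958, φ2=0.1437977, Δφ=-1.1687981, Δλ=-2.7891740 rad; a=sin²(Δφ/2)+cosφ1·cosφ2·sin²(Δλ/2)=0.5493111585; c=2·atan2(√a, √(1-a))=1.669579220; dist=6371·c=10636.889 ≈ 10636.9 km; running total=10636.9 km
Leg 1 bearing: y=sinΔλ·cosφ2=-0.34160628, x=cosφ1·sinφ2-sinφ1·cosφ2·cosΔλ=0.93465437; θ=atan2(y, x)=-20.0768° <0 so +360° → 339.9232° ≈ 339.9°
Leg 2: φ1=0.1437977, φ2=-1.2080052, Δφ=-1.3518029, Δλ=-1.7251358 rad; a=sin²(Δφ/2)+cosφ1·cosφ2·sin²(Δλ/2)=0.5939837731; c=2·atan2(√a, √(1-a))=1.759888723; dist=6371·c=11212.251 ≈ 11212.3 km; running total=21849.2 km
Leg 2 bearing: y=sinΔλ·cosφ2=-0.35066664, x=cosφ1·sinφ2-sinφ1·cosφ2·cosΔλ=-0.91744270; θ=atan2(y, x)=-159.0821° <0 so +360° → 200.9179° ≈ 200.9°
Leg 3: φ1=-1.2080052, φ2=-0.2341883, Δφ=0.9738169, Δλ=5.5957926 rad; a=sin²(Δφ/2)+cosφ1·cosφ2·sin²(Δλ/2)=0.2581232360; c=2·atan2(√a, √(1-a))=1.065857928; dist=6371·c=6790.581 ≈ 6790.6 km; running total=28639.8 km
Leg 3 bearing: y=sinΔλ·cosφ2=-0.61720355, x=cosφ1·sinφ2-sinφ1·cosφ2·cosΔλ=0.62051777; θ=atan2(y, x)=-44.8466° <0 so +360° → 315.1534° ≈ 315.2°
Leg 4: φ1=-0.2341883, φ2=-0.4647567, Δφ=-0.2305685, Δλ=-1.1682466 rad; a=sin²(Δφ/2)+cosφ1·cosφ2·sin²(Δλ/2)=0.2776704442; c=2·atan2(√a, √(1-a))=1.110002685; dist=6371·c=7071.827 ≈ 7071.8 km; running total=35711.6 km
Leg 4 bearing: y=sinΔλ·cosφ2=-0.82247436, x=cosφ1·sinφ2-sinφ1·cosφ2·cosΔλ=-0.35470298; θ=atan2(y, x)=-113.3288° <0 so +360° → 246.6712° ≈ 246.7°
Leg 5: φ1=-0.4647567, φ2=0.1929741, Δφ=0.6577308, Δλ=-2.0185361 rad; a=sin²(Δφ/2)+cosφ1·cosφ2·sin²(Δλ/2)=0.7328906573; c=2·atan2(√a, √(1-a))=2.055313674; dist=6371·c=13094.403 ≈ 13094.4 km; running total=48806.0 km
Leg 5 bearing: y=sinΔλ·cosφ2=-0.88469580, x=cosφ1·sinφ2-sinφ1·cosφ2·cosΔλ=-0.01900268; θ=atan2(y, x)=-91.2305° <0 so +360° → 268.7695° ≈ 268.8°
Leg 6: φ1=0.1929741, φ2=-0.7840316, Δφ=-0.9770056, Δλ=-0.0609260 rad; a=sin²(Δφ/2)+cosφ1·cosφ2·sin²(Δλ/2)=0.2208912650; c=2·atan2(√a, √(1-a))=0.978560500; dist=6371·c=6234.409 ≈ 6234.4 km; running total=55040.4 km
Leg 6 bearing: y=sinΔλ·cosφ2=-0.04311330, x=cosφ1·sinφ2-sinφ1·cosφ2·cosΔλ=-0.82857377; θ=atan2(y, x)=-177.0214° <0 so +360° → 182.9786° ≈ 183.0°
Leg 7: φ1=-0.7840316, φ2=-1.0302836, Δφ=-0.2462520, Δλ=-2.1835046 rad; a=sin²(Δφ/2)+cosφ1·cosφ2·sin²(Δλ/2)=0.3020301341; c=2·atan2(√a, √(1-a))=1.163705337; dist=6371·c=7413.967 ≈ 7414.0 km; running total=62454.4 km
Leg 7 bearing: y=sinΔλ·cosφ2=-0.42097106, x=cosφ1·sinφ2-sinφ1·cosφ2·cosΔλ=-0.81609748; θ=atan2(y, x)=-152.7138° <0 so +360° → 207.2862° ≈ 207.3°

Leg 1: dist=10636.9 km, bearing=339.9°
Leg 2: dist=11212.3 km, bearing=200.9°
Leg 3: dist=6790.6 km, bearing=315.2°
Leg 4: dist=7071.8 km, bearing=246.7°
Leg 5: dist=13094.4 km, bearing=268.8°
Leg 6: dist=6234.4 km, bearing=183.0°
Leg 7: dist=7414.0 km, bearing=207.3°
Total: 62454.4 km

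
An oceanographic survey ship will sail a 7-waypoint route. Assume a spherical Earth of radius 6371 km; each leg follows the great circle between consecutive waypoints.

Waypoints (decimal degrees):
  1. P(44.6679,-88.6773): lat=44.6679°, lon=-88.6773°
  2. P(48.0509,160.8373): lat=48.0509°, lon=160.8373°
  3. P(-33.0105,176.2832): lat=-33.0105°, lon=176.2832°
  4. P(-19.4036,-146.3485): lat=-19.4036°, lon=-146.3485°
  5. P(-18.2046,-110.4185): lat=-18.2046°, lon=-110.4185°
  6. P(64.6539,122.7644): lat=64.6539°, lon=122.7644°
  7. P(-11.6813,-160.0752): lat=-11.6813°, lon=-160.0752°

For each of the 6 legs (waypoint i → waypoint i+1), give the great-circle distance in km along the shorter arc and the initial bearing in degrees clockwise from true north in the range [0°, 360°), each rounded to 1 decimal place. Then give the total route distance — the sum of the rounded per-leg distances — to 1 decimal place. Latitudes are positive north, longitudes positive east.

Leg 1: dist=7685.4 km, bearing=317.9°
Leg 2: dist=9144.0 km, bearing=167.0°
Leg 3: dist=3996.8 km, bearing=77.2°
Leg 4: dist=3777.6 km, bearing=94.0°
Leg 5: dist=13536.6 km, bearing=336.2°
Leg 6: dist=10580.5 km, bearing=106.5°
Total: 48720.9 km

Leg 1: φ1=0.7796019, φ2=0.8386464, Δφ=0.0590445, Δλ=4.3548513 rad; a=sin²(Δφ/2)+cosφ1·cosφ2·sin²(Δλ/2)=0.3217666884; c=2·atan2(√a, √(1-a))=1.206312986; dist=6371·c=7685.420 ≈ 7685.4 km; running total=7685.4 km
Leg 1 bearing: y=sinΔλ·cosφ2=-0.62619703, x=cosφ1·sinφ2-sinφ1·cosφ2·cosΔλ=0.69340379; θ=atan2(y, x)=-42.0845° <0 so +360° → 317.9155° ≈ 317.9°
Leg 2: φ1=0.8386464, φ2=-0.5761419, Δφ=-1.4147883, Δλ=0.2695818 rad; a=sin²(Δφ/2)+cosφ1·cosφ2·sin²(Δλ/2)=0.4324350760; c=2·atan2(√a, √(1-a))=1.435251815; dist=6371·c=9143.989 ≈ 9144.0 km; running total=16829.4 km
Leg 2 bearing: y=sinΔλ·cosφ2=0.22333518, x=cosφ1·sinφ2-sinφ1·cosφ2·cosΔλ=-0.96532964; θ=atan2(y, x)=166.9734° ≈ 167.0°
Leg 3: φ1=-0.5761419, φ2=-0.3386567, Δφ=0.2374852, Δλ=-5.6309854 rad; a=sin²(Δφ/2)+cosφ1·cosφ2·sin²(Δλ/2)=0.0952038115; c=2·atan2(√a, √(1-a))=0.627338971; dist=6371·c=3996.777 ≈ 3996.8 km; running total=20826.2 km
Leg 3 bearing: y=sinΔλ·cosφ2=0.57246333, x=cosφ1·sinφ2-sinφ1·cosφ2·cosΔλ=0.12979184; θ=atan2(y, x)=77.2256° ≈ 77.2°
Leg 4: φ1=-0.3386567, φ2=-0.3177302, Δφ=0.0209265, Δλ=0.6270968 rad; a=sin²(Δφ/2)+cosφ1·cosφ2·sin²(Δλ/2)=0.0853476257; c=2·atan2(√a, √(1-a))=0.592933988; dist=6371·c=3777.582 ≈ 3777.6 km; running total=24603.8 km
Leg 4 bearing: y=sinΔλ·cosφ2=0.55742548, x=cosφ1·sinφ2-sinφ1·cosφ2·cosΔλ=-0.03912125; θ=atan2(y, x)=94.0146° ≈ 94.0°
Leg 5: φ1=-0.3177302, φ2=1.1284234, Δφ=1.4461536, Δλ=4.0698094 rad; a=sin²(Δφ/2)+cosφ1·cosφ2·sin²(Δλ/2)=0.7630165057; c=2·atan2(√a, √(1-a))=2.124725629; dist=6371·c=13536.627 ≈ 13536.6 km; running total=38140.4 km
Leg 5 bearing: y=sinΔλ·cosφ2=-0.34270466, x=cosφ1·sinφ2-sinφ1·cosφ2·cosΔλ=0.77835904; θ=atan2(y, x)=-23.7635° <0 so +360° → 336.2365° ≈ 336.2°
Leg 6: φ1=1.1284234, φ2=-0.2038771, Δφ=-1.3323006, Δλ=-4.9364823 rad; a=sin²(Δφ/2)+cosφ1·cosφ2·sin²(Δλ/2)=0.5449089774; c=2·atan2(√a, √(1-a))=1.660735486; dist=6371·c=10580.546 ≈ 10580.5 km; running total=48720.9 km
Leg 6 bearing: y=sinΔλ·cosφ2=0.95480280, x=cosφ1·sinφ2-sinφ1·cosφ2·cosΔλ=-0.28334492; θ=atan2(y, x)=106.5287° ≈ 106.5°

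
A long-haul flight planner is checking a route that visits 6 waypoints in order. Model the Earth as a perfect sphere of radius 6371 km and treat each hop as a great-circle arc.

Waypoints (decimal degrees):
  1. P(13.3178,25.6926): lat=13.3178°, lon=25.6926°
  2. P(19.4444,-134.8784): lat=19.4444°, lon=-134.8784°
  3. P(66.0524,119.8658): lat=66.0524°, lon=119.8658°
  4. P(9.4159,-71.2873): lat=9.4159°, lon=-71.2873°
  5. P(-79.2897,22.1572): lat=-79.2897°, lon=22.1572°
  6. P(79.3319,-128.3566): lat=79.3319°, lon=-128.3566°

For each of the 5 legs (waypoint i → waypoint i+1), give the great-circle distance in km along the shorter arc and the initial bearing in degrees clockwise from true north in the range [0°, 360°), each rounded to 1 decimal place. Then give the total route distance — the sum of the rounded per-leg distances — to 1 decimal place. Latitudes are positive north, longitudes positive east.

Leg 1: dist=15796.5 km, bearing=329.3°
Leg 2: dist=8701.8 km, bearing=336.4°
Leg 3: dist=11573.7 km, bearing=11.3°
Leg 4: dist=11107.3 km, bearing=169.1°
Leg 5: dist=19413.4 km, bearing=284.9°
Total: 66592.7 km

Leg 1: φ1=0.2324395, φ2=0.3393688, Δφ=0.1069293, Δλ=-2.8024926 rad; a=sin²(Δφ/2)+cosφ1·cosφ2·sin²(Δλ/2)=0.8943350926; c=2·atan2(√a, √(1-a))=2.479439368; dist=6371·c=15796.508 ≈ 15796.5 km; running total=15796.5 km
Leg 1 bearing: y=sinΔλ·cosφ2=-0.31366645, x=cosφ1·sinφ2-sinφ1·cosφ2·cosΔλ=0.52878417; θ=atan2(y, x)=-30.6758° <0 so +360° → 329.3242° ≈ 329.3°
Leg 2: φ1=0.3393688, φ2=1.1528319, Δφ=0.8134631, Δλ=4.4461250 rad; a=sin²(Δφ/2)+cosφ1·cosφ2·sin²(Δλ/2)=0.3982385232; c=2·atan2(√a, √(1-a))=1.365841478; dist=6371·c=8701.776 ≈ 8701.8 km; running total=24498.3 km
Leg 2 bearing: y=sinΔλ·cosφ2=-0.39159732, x=cosφ1·sinφ2-sinφ1·cosφ2·cosΔλ=0.89734606; θ=atan2(y, x)=-23.5762° <0 so +360° → 336.4238° ≈ 336.4°
Leg 3: φ1=1.1528319, φ2=0.1643385, Δφ=-0.9884934, Δλ=-3.3362510 rad; a=sin²(Δφ/2)+cosφ1·cosφ2·sin²(Δλ/2)=0.6216764886; c=2·atan2(√a, √(1-a))=1.816617586; dist=6371·c=11573.671 ≈ 11573.7 km; running total=36072.0 km
Leg 3 bearing: y=sinΔλ·cosφ2=0.19082518, x=cosφ1·sinφ2-sinφ1·cosφ2·cosΔλ=0.95098111; θ=atan2(y, x)=11.3464° ≈ 11.3°
Leg 4: φ1=0.1643385, φ2=-1.3838663, Δφ=-1.5482048, Δλ=1.6309142 rad; a=sin²(Δφ/2)+cosφ1·cosφ2·sin²(Δλ/2)=0.5858825323; c=2·atan2(√a, √(1-a))=1.743417410; dist=6371·c=11107.312 ≈ 11107.3 km; running total=47179.3 km
Leg 4 bearing: y=sinΔλ·cosφ2=0.18550752, x=cosφ1·sinφ2-sinφ1·cosφ2·cosΔλ=-0.96751420; θ=atan2(y, x)=169.1461° ≈ 169.1°
Leg 5: φ1=-1.3838663, φ2=1.3846029, Δφ=2.7684692, Δλ=-2.6269614 rad; a=sin²(Δφ/2)+cosφ1·cosφ2·sin²(Δλ/2)=0.9977718139; c=2·atan2(√a, √(1-a))=3.047150226; dist=6371·c=19413.394 ≈ 19413.4 km; running total=66592.7 km
Leg 5 bearing: y=sinΔλ·cosφ2=-0.09111840, x=cosφ1·sinφ2-sinφ1·cosφ2·cosΔλ=0.02429656; θ=atan2(y, x)=-75.0696° <0 so +360° → 284.9304° ≈ 284.9°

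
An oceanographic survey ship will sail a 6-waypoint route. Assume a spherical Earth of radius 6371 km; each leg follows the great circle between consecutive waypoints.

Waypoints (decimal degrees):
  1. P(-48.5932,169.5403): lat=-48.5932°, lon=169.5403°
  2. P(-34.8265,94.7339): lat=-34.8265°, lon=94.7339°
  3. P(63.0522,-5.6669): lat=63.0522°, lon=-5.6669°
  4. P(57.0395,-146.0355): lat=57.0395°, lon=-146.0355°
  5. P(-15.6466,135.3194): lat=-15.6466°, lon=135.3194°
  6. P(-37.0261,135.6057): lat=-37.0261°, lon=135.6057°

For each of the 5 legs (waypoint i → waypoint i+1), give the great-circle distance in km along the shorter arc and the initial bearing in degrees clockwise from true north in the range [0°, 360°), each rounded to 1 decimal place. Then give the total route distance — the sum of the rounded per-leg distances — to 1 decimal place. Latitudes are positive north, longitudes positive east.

Leg 1: dist=6138.6 km, bearing=254.7°
Leg 2: dist=13920.1 km, bearing=326.9°
Leg 3: dist=6235.7 km, bearing=335.3°
Leg 4: dist=10794.1 km, bearing=252.1°
Leg 5: dist=2377.5 km, bearing=179.4°
Total: 39466.0 km

Leg 1: φ1=-0.8481113, φ2=-0.6078371, Δφ=0.2402742, Δλ=-1.3056180 rad; a=sin²(Δφ/2)+cosφ1·cosφ2·sin²(Δλ/2)=0.2146842411; c=2·atan2(√a, √(1-a))=0.963521665; dist=6371·c=6138.597 ≈ 6138.6 km; running total=6138.6 km
Leg 1 bearing: y=sinΔλ·cosφ2=-0.79219175, x=cosφ1·sinφ2-sinφ1·cosφ2·cosΔλ=-0.21636057; θ=atan2(y, x)=-105.2759° <0 so +360° → 254.7241° ≈ 254.7°
Leg 2: φ1=-0.6078371, φ2=1.1004685, Δφ=1.7083056, Δλ=-1.7523245 rad; a=sin²(Δφ/2)+cosφ1·cosφ2·sin²(Δλ/2)=0.7881217242; c=2·atan2(√a, √(1-a))=2.184921111; dist=6371·c=13920.132 ≈ 13920.1 km; running total=20058.7 km
Leg 2 bearing: y=sinΔλ·cosφ2=-0.44573235, x=cosφ1·sinφ2-sinφ1·cosφ2·cosΔλ=0.68503004; θ=atan2(y, x)=-33.0511° <0 so +360° → 326.9489° ≈ 326.9°
Leg 3: φ1=1.1004685, φ2=0.9955271, Δφ=-0.1049414, Δλ=-2.4498942 rad; a=sin²(Δφ/2)+cosφ1·cosφ2·sin²(Δλ/2)=0.2209734760; c=2·atan2(√a, √(1-a))=0.978758659; dist=6371·c=6235.671 ≈ 6235.7 km; running total=26294.4 km
Leg 3 bearing: y=sinΔλ·cosφ2=-0.34702704, x=cosφ1·sinφ2-sinφ1·cosφ2·cosΔλ=0.75375661; θ=atan2(y, x)=-24.7212° <0 so +360° → 335.2788° ≈ 335.3°
Leg 4: φ1=0.9955271, φ2=-0.2730847, Δφ=-1.2686118, Δλ=4.9105694 rad; a=sin²(Δφ/2)+cosφ1·cosφ2·sin²(Δλ/2)=0.5615724548; c=2·atan2(√a, √(1-a))=1.694254622; dist=6371·c=10794.096 ≈ 10794.1 km; running total=37088.5 km
Leg 4 bearing: y=sinΔλ·cosφ2=-0.94409531, x=cosφ1·sinφ2-sinφ1·cosφ2·cosΔλ=-0.30580938; θ=atan2(y, x)=-107.9481° <0 so +360° → 252.0519° ≈ 252.1°
Leg 5: φ1=-0.2730847, φ2=-0.6462274, Δφ=-0.3731427, Δλ=0.0049969 rad; a=sin²(Δφ/2)+cosφ1·cosφ2·sin²(Δλ/2)=0.0344116456; c=2·atan2(√a, √(1-a))=0.373168995; dist=6371·c=2377.460 ≈ 2377.5 km; running total=39466.0 km
Leg 5 bearing: y=sinΔλ·cosφ2=0.00398930, x=cosφ1·sinφ2-sinφ1·cosφ2·cosΔλ=-0.36454632; θ=atan2(y, x)=179.3730° ≈ 179.4°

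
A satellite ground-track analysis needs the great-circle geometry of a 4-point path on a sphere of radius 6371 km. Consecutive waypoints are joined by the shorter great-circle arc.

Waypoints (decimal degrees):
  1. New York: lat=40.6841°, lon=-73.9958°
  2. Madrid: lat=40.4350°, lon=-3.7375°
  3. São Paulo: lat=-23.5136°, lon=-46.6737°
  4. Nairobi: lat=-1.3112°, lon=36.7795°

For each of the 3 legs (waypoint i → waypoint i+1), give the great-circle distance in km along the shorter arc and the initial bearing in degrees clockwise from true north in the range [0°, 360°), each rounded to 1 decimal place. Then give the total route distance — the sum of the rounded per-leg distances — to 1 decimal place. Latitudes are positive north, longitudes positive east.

Leg 1: φ1=0.7100715, φ2=0.7057239, Δφ=-0.0043476, Δλ=1.2262387 rad; a=sin²(Δφ/2)+cosφ1·cosφ2·sin²(Δλ/2)=0.1911166050; c=2·atan2(√a, √(1-a))=0.904896731; dist=6371·c=5765.097 ≈ 5765.1 km; running total=5765.1 km
Leg 1 bearing: y=sinΔλ·cosφ2=0.71640608, x=cosφ1·sinφ2-sinφ1·cosφ2·cosΔλ=0.32423220; θ=atan2(y, x)=65.6494° ≈ 65.6°
Leg 2: φ1=0.7057239, φ2=-0.4103897, Δφ=-1.1161136, Δλ=-0.7493781 rad; a=sin²(Δφ/2)+cosφ1·cosφ2·sin²(Δλ/2)=0.3738961523; c=2·atan2(√a, √(1-a))=1.315835300; dist=6371·c=8383.187 ≈ 8383.2 km; running total=14148.3 km
Leg 2 bearing: y=sinΔλ·cosφ2=-0.62462176, x=cosφ1·sinφ2-sinφ1·cosφ2·cosΔλ=-0.73907979; θ=atan2(y, x)=-139.7977° <0 so +360° → 220.2023° ≈ 220.2°
Leg 3: φ1=-0.4103897, φ2=-0.0228848, Δφ=0.3875050, Δλ=1.4565331 rad; a=sin²(Δφ/2)+cosφ1·cosφ2·sin²(Δλ/2)=0.4431751721; c=2·atan2(√a, √(1-a))=1.456900584; dist=6371·c=9281.914 ≈ 9281.9 km; running total=23430.2 km
Leg 3 bearing: y=sinΔλ·cosφ2=0.99321892, x=cosφ1·sinφ2-sinφ1·cosφ2·cosΔλ=0.02449348; θ=atan2(y, x)=88.5873° ≈ 88.6°

Leg 1: dist=5765.1 km, bearing=65.6°
Leg 2: dist=8383.2 km, bearing=220.2°
Leg 3: dist=9281.9 km, bearing=88.6°
Total: 23430.2 km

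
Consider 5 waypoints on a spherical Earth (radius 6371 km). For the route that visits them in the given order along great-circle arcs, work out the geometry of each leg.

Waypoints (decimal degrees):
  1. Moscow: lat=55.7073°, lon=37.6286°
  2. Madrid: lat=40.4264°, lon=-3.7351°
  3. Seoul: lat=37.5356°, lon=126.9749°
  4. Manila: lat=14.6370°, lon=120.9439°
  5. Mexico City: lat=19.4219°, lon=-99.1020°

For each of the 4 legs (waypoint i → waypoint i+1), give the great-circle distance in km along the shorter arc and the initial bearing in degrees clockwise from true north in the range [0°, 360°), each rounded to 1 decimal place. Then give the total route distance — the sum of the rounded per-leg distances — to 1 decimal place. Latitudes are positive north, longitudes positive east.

Leg 1: φ1=0.9722758, φ2=0.7055738, Δφ=-0.2667020, Δλ=-0.7219328 rad; a=sin²(Δφ/2)+cosφ1·cosφ2·sin²(Δλ/2)=0.0711759766; c=2·atan2(√a, √(1-a))=0.540117923; dist=6371·c=3441.091 ≈ 3441.1 km; running total=3441.1 km
Leg 1 bearing: y=sinΔλ·cosφ2=-0.50305491, x=cosφ1·sinφ2-sinφ1·cosφ2·cosΔλ=-0.10665641; θ=atan2(y, x)=-101.9704° <0 so +360° → 258.0296° ≈ 258.0°
Leg 2: φ1=0.7055738, φ2=0.6551198, Δφ=-0.0504540, Δλ=2.2813199 rad; a=sin²(Δφ/2)+cosφ1·cosφ2·sin²(Δλ/2)=0.4993157804; c=2·atan2(√a, √(1-a))=1.569427887; dist=6371·c=9998.825 ≈ 9998.8 km; running total=13439.9 km
Leg 2 bearing: y=sinΔλ·cosφ2=0.60109127, x=cosφ1·sinφ2-sinφ1·cosφ2·cosΔλ=0.79917921; θ=atan2(y, x)=36.9481° ≈ 36.9°
Leg 3: φ1=0.6551198, φ2=0.2554638, Δφ=-0.3996560, Δλ=-0.1052608 rad; a=sin²(Δφ/2)+cosφ1·cosφ2·sin²(Δλ/2)=0.0415258051; c=2·atan2(√a, √(1-a))=0.410432371; dist=6371·c=2614.865 ≈ 2614.9 km; running total=16054.8 km
Leg 3 bearing: y=sinΔλ·cosφ2=-0.10165673, x=cosφ1·sinφ2-sinφ1·cosφ2·cosΔλ=-0.38583878; θ=atan2(y, x)=-165.2397° <0 so +360° → 194.7603° ≈ 194.8°
Leg 4: φ1=0.2554638, φ2=0.3389761, Δφ=0.0835123, Δλ=-3.8405255 rad; a=sin²(Δφ/2)+cosφ1·cosφ2·sin²(Δλ/2)=0.8072552043; c=2·atan2(√a, √(1-a))=2.232561550; dist=6371·c=14223.6496 ≈ 14223.6 km; running total=30278.4 km
Leg 4 bearing: y=sinΔλ·cosφ2=0.60678875, x=cosφ1·sinφ2-sinφ1·cosφ2·cosΔλ=0.50416700; θ=atan2(y, x)=50.2776° ≈ 50.3°

Leg 1: dist=3441.1 km, bearing=258.0°
Leg 2: dist=9998.8 km, bearing=36.9°
Leg 3: dist=2614.9 km, bearing=194.8°
Leg 4: dist=14223.6 km, bearing=50.3°
Total: 30278.4 km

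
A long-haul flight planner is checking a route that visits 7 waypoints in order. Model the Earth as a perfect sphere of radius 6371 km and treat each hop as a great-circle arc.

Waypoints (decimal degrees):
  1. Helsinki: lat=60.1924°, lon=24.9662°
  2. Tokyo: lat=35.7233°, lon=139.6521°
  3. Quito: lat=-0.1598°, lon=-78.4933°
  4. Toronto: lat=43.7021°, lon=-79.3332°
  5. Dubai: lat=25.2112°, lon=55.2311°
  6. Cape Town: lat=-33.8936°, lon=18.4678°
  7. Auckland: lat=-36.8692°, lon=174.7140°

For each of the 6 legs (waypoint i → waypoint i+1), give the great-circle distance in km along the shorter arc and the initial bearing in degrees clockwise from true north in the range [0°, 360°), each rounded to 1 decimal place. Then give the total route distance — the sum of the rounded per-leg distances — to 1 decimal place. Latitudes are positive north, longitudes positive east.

Leg 1: φ1=1.0505556, φ2=0.6234892, Δφ=-0.4270664, Δλ=2.0016466 rad; a=sin²(Δφ/2)+cosφ1·cosφ2·sin²(Δλ/2)=0.3309595989; c=2·atan2(√a, √(1-a))=1.225919455; dist=6371·c=7810.333 ≈ 7810.3 km; running total=7810.3 km
Leg 1 bearing: y=sinΔλ·cosφ2=0.73765233, x=cosφ1·sinφ2-sinφ1·cosφ2·cosΔλ=0.58444025; θ=atan2(y, x)=51.6103° ≈ 51.6°
Leg 2: φ1=0.6234892, φ2=-0.0027890, Δφ=-0.6262782, Δλ=-3.8073555 rad; a=sin²(Δφ/2)+cosφ1·cosφ2·sin²(Δλ/2)=0.8200494960; c=2·atan2(√a, √(1-a))=2.265423432; dist=6371·c=14433.013 ≈ 14433.0 km; running total=22243.3 km
Leg 2 bearing: y=sinΔλ·cosφ2=0.61765683, x=cosφ1·sinφ2-sinφ1·cosφ2·cosΔλ=0.45691719; θ=atan2(y, x)=53.5075° ≈ 53.5°
Leg 3: φ1=-0.0027890, φ2=0.7627455, Δφ=0.7655346, Δλ=-0.0146590 rad; a=sin²(Δφ/2)+cosφ1·cosφ2·sin²(Δλ/2)=0.1395328148; c=2·atan2(√a, √(1-a))=0.765646660; dist=6371·c=4877.935 ≈ 4877.9 km; running total=27121.2 km
Leg 3 bearing: y=sinΔλ·cosφ2=-0.01059724, x=cosφ1·sinφ2-sinφ1·cosφ2·cosΔλ=0.69292231; θ=atan2(y, x)=-0.8762° <0 so +360° → 359.1238° ≈ 359.1°
Leg 4: φ1=0.7627455, φ2=0.4400184, Δφ=-0.3227271, Δλ=2.3485901 rad; a=sin²(Δφ/2)+cosφ1·cosφ2·sin²(Δλ/2)=0.5823375419; c=2·atan2(√a, √(1-a))=1.736224916; dist=6371·c=11061.489 ≈ 11061.5 km; running total=38182.7 km
Leg 4 bearing: y=sinΔλ·cosφ2=0.64459685, x=cosφ1·sinφ2-sinφ1·cosφ2·cosΔλ=0.74657686; θ=atan2(y, x)=40.8074° ≈ 40.8°
Leg 5: φ1=0.4400184, φ2=-0.5915549, Δφ=-1.0315734, Δλ=-0.6416406 rad; a=sin²(Δφ/2)+cosφ1·cosφ2·sin²(Δλ/2)=0.3179471522; c=2·atan2(√a, √(1-a))=1.198123920; dist=6371·c=7633.247 ≈ 7633.2 km; running total=45815.9 km
Leg 5 bearing: y=sinΔλ·cosφ2=-0.49680842, x=cosφ1·sinφ2-sinφ1·cosφ2·cosΔλ=-0.78778705; θ=atan2(y, x)=-147.7629° <0 so +360° → 212.2371° ≈ 212.2°
Leg 6: φ1=-0.5915549, φ2=-0.6434889, Δφ=-0.0519340, Δλ=2.7270106 rad; a=sin²(Δφ/2)+cosφ1·cosφ2·sin²(Δλ/2)=0.6366116209; c=2·atan2(√a, √(1-a))=1.847538507; dist=6371·c=11770.668 ≈ 11770.7 km; running total=57586.6 km
Leg 6 bearing: y=sinΔλ·cosφ2=0.32224886, x=cosφ1·sinφ2-sinφ1·cosφ2·cosΔλ=-0.90636898; θ=atan2(y, x)=160.4278° ≈ 160.4°

Leg 1: dist=7810.3 km, bearing=51.6°
Leg 2: dist=14433.0 km, bearing=53.5°
Leg 3: dist=4877.9 km, bearing=359.1°
Leg 4: dist=11061.5 km, bearing=40.8°
Leg 5: dist=7633.2 km, bearing=212.2°
Leg 6: dist=11770.7 km, bearing=160.4°
Total: 57586.6 km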